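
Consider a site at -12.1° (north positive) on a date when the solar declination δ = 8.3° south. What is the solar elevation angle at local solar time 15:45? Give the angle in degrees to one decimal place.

34.6°

Hour angle H = 15° × (15.75 − 12) = 56.25°.
cos θ_z = sin(-12.1°) sin(-8.3°) + cos(-12.1°) cos(-8.3°) cos(56.25°) = 0.0303 + 0.5375 = 0.5678.
θ_z = arccos(0.5678) = 55.40°, so the elevation is 90° − 55.40° = 34.60°.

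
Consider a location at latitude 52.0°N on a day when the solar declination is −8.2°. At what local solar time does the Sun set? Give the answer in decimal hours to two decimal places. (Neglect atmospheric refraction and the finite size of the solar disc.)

17.29 h

The sunset hour angle satisfies cos H_s = −tan φ tan δ = 0.1844, giving H_s = 79.37°.
Sunset is at 12 + H_s/15 = 12 + 5.291 = 17.291 h local solar time.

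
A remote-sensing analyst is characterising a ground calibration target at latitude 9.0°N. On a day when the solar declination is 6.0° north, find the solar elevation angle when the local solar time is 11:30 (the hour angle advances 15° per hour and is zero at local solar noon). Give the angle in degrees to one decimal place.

Hour angle H = 15° × (11.5 − 12) = -7.50°.
cos θ_z = sin φ sin δ + cos φ cos δ cos H = (0.1564)(0.1045) + (0.9877)(0.9945)(0.9914) = 0.9902.
θ_z = arccos(0.9902) = 8.03°, so the elevation is 90° − 8.03° = 81.97°.

82.0°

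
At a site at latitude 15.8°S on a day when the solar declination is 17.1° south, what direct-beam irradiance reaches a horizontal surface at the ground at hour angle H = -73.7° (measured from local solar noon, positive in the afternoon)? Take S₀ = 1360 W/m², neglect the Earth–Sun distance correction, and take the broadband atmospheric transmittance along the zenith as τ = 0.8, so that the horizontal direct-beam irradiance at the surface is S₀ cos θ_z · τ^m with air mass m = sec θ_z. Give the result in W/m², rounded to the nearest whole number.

238 W/m²

cos θ_z = sin(-15.8°) sin(-17.1°) + cos(-15.8°) cos(-17.1°) cos(-73.70°) = 0.0801 + 0.2581 = 0.3382.
Air mass m = 1/cos θ_z = 1/0.3382 = 2.957; τ^m = 0.8^2.957 = 0.5169.
Surface direct beam = 1360 × 0.3382 × 0.5169 = 237.75 W/m².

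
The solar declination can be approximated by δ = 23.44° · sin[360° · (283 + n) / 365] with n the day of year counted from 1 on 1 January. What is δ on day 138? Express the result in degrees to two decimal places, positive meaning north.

360 × (283 + 138) / 365 = 415.233°; sin(415.233°) = 0.8215.
δ = 23.44 × 0.8215 = 19.256° ≈ +19.26°.

+19.26°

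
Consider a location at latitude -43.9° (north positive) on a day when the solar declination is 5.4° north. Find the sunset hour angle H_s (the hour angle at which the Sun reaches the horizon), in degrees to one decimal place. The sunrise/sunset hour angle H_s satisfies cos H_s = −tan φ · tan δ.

84.8°

The sunset hour angle satisfies cos H_s = −tan φ tan δ = 0.0910, giving H_s = 84.78°.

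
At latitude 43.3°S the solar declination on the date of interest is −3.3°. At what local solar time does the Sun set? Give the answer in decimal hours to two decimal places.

18.21 h

cos H_s = −tan(-43.3°) · tan(-3.3°) = -0.0543, so H_s = arccos(-0.0543) = 93.11°.
Sunset is at 12 + H_s/15 = 12 + 6.207 = 18.207 h local solar time.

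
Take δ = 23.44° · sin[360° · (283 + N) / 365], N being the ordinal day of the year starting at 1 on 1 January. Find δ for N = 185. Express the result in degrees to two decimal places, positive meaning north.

360 × (283 + 185) / 365 = 461.589°; sin(461.589°) = 0.9796.
δ = 23.44 × 0.9796 = 22.962° ≈ +22.96°.

+22.96°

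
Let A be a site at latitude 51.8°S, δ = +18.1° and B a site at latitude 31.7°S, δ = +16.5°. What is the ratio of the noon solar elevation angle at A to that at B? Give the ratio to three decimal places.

0.481

A: 90° − |-51.8 − (18.1)| = 20.10°.
B: 90° − |-31.7 − (16.5)| = 41.80°.
Ratio A/B = 20.1000 / 41.8000 = 0.4809.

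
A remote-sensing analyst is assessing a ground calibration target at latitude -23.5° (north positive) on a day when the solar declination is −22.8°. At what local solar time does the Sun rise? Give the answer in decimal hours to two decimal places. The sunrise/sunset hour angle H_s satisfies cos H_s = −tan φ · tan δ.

5.30 h

−tan φ tan δ = −(-0.4348)(-0.4204) = -0.1828; H_s = arccos(-0.1828) = 100.53°.
Sunrise is at 12 − H_s/15 = 12 − 6.702 = 5.298 h local solar time.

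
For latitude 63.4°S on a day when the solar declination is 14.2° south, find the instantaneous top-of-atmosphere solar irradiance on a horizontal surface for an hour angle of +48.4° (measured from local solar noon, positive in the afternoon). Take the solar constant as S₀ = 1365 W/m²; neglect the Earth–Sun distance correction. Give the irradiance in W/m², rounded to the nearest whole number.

cos θ_z = sin(-63.4°) sin(-14.2°) + cos(-63.4°) cos(-14.2°) cos(48.40°) = 0.2193 + 0.2882 = 0.5075.
Top-of-atmosphere irradiance = S₀ cos θ_z = 1365 × 0.5075 = 692.74 W/m².

693 W/m²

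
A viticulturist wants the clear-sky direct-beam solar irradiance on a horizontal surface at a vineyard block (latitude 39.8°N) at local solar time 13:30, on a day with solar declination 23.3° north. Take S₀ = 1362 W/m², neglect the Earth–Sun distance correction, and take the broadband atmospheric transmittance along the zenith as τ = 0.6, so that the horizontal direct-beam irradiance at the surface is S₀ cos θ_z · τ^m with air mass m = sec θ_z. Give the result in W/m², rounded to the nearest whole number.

701 W/m²

Hour angle H = 15° × (13.5 − 12) = 22.50°.
With φ = 39.8°, δ = 23.3°, H = 22.50°: sin φ sin δ = 0.2532, cos φ cos δ cos H = 0.6519, so cos θ_z = 0.9051.
Air mass m = 1/cos θ_z = 1/0.9051 = 1.105; τ^m = 0.6^1.105 = 0.5687.
Surface direct beam = 1362 × 0.9051 × 0.5687 = 701.06 W/m².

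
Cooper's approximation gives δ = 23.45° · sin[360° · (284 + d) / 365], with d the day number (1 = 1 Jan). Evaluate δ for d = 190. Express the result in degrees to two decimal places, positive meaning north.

+22.36°

360 × (284 + 190) / 365 = 467.507°; sin(467.507°) = 0.9537.
δ = 23.45 × 0.9537 = 22.364° ≈ +22.36°.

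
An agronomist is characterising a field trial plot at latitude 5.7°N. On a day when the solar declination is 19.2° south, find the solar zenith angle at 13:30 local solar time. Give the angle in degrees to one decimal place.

33.3°

Hour angle H = 15° × (13.5 − 12) = 22.50°.
cos θ_z = sin φ sin δ + cos φ cos δ cos H = (0.0993)(-0.3289) + (0.9951)(0.9444)(0.9239) = 0.8356.
θ_z = arccos(0.8356) = 33.32°.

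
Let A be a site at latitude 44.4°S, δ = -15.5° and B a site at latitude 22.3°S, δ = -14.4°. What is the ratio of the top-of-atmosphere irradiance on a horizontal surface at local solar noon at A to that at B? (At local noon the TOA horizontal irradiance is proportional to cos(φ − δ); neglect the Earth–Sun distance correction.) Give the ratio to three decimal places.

0.884

A: cos θ_z = cos(-44.4° − (-15.5°)) = 0.8755.
B: cos θ_z = cos(-22.3° − (-14.4°)) = 0.9905.
Ratio A/B = 0.8755 / 0.9905 = 0.8839.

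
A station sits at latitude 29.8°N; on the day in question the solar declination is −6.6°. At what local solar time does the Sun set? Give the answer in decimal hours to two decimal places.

−tan φ tan δ = −(0.5727)(-0.1157) = 0.0663; H_s = arccos(0.0663) = 86.20°.
Sunset is at 12 + H_s/15 = 12 + 5.747 = 17.747 h local solar time.

17.75 h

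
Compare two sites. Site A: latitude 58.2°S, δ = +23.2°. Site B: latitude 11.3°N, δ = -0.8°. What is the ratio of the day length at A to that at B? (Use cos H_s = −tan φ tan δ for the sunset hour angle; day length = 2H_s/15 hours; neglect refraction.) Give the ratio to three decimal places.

0.515

A: H_s = arccos(−tan -58.2° · tan 23.2°) = 46.27°, so 2H_s/15 = 6.1693 h.
B: H_s = arccos(−tan 11.3° · tan -0.8°) = 89.84°, so 2H_s/15 = 11.9787 h.
Ratio A/B = 6.1693 / 11.9787 = 0.5150.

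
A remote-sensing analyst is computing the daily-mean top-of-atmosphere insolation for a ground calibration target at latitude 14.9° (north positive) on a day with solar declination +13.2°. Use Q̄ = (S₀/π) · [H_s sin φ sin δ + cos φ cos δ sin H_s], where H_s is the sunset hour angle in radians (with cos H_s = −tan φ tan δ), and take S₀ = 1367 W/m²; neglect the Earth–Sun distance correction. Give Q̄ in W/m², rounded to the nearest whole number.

450 W/m²

−tan φ tan δ = −(0.2661)(0.2345) = -0.0624; H_s = arccos(-0.0624) = 93.58°. In radians, H_s = 1.6333.
H_s sin φ sin δ = 1.6333 × 0.2571 × 0.2284 = 0.0959.
cos φ cos δ sin H_s = 0.9664 × 0.9736 × 0.9980 = 0.9390.
Q̄ = (1367/π) × (0.0959 + 0.9390) = 435.13 × 1.0349 = 450.32 W/m².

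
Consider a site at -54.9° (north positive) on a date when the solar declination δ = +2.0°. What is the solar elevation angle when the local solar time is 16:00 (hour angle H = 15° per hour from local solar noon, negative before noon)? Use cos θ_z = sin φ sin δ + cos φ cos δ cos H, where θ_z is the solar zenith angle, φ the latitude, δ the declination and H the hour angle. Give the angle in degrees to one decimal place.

Hour angle H = 15° × (16 − 12) = 60.00°.
With φ = -54.9°, δ = 2.0°, H = 60.00°: sin φ sin δ = -0.0286, cos φ cos δ cos H = 0.2873, so cos θ_z = 0.2587.
θ_z = arccos(0.2587) = 75.01°, so the elevation is 90° − 75.01° = 14.99°.

15.0°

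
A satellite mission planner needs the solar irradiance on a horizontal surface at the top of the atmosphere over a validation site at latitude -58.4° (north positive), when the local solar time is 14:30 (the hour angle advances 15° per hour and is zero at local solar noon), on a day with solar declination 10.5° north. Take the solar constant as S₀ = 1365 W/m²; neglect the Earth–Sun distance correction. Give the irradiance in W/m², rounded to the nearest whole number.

Hour angle H = 15° × (14.5 − 12) = 37.50°.
With φ = -58.4°, δ = 10.5°, H = 37.50°: sin φ sin δ = -0.1552, cos φ cos δ cos H = 0.4087, so cos θ_z = 0.2535.
Top-of-atmosphere irradiance = S₀ cos θ_z = 1365 × 0.2535 = 346.03 W/m².

346 W/m²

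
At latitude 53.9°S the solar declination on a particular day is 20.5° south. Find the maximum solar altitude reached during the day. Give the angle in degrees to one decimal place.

At local solar noon the hour angle is zero, so the elevation is 90° − |φ − δ| = 90° − |-53.9° − (-20.5°)| = 90° − 33.4° = 56.6°.

56.6°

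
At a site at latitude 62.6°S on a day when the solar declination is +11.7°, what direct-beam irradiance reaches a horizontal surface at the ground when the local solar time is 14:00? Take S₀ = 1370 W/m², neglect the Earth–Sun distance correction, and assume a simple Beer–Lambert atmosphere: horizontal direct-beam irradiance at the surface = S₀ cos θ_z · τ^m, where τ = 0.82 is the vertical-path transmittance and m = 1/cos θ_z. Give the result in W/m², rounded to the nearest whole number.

Hour angle H = 15° × (14 − 12) = 30.00°.
cos θ_z = sin φ sin δ + cos φ cos δ cos H = (-0.8878)(0.2028) + (0.4602)(0.9792)(0.8660) = 0.2102.
Air mass m = 1/cos θ_z = 1/0.2102 = 4.757; τ^m = 0.82^4.757 = 0.3891.
Surface direct beam = 1370 × 0.2102 × 0.3891 = 112.05 W/m².

112 W/m²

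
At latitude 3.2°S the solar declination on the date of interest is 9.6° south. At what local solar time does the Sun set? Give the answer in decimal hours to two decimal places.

18.04 h

The sunset hour angle satisfies cos H_s = −tan φ tan δ = -0.0095, giving H_s = 90.54°.
Sunset is at 12 + H_s/15 = 12 + 6.036 = 18.036 h local solar time.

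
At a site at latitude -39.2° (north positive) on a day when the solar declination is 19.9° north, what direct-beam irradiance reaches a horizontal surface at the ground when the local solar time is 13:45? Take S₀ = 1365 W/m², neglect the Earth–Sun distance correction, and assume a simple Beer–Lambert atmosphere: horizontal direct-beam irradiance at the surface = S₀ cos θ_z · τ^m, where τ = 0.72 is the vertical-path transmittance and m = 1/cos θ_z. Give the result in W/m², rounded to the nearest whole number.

Hour angle H = 15° × (13.75 − 12) = 26.25°.
cos θ_z = sin φ sin δ + cos φ cos δ cos H = (-0.6320)(0.3404) + (0.7749)(0.9403)(0.8969) = 0.4384.
Air mass m = 1/cos θ_z = 1/0.4384 = 2.281; τ^m = 0.72^2.281 = 0.4727.
Surface direct beam = 1365 × 0.4384 × 0.4727 = 282.87 W/m².

283 W/m²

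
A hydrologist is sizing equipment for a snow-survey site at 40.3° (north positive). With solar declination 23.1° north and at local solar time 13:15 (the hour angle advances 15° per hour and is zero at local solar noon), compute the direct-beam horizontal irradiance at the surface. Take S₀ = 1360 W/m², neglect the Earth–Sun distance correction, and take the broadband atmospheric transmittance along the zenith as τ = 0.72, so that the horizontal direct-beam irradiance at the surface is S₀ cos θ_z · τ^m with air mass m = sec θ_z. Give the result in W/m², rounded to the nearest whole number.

873 W/m²

Hour angle H = 15° × (13.25 − 12) = 18.75°.
cos θ_z = sin φ sin δ + cos φ cos δ cos H = (0.6468)(0.3923) + (0.7627)(0.9198)(0.9469) = 0.9180.
Air mass m = 1/cos θ_z = 1/0.9180 = 1.089; τ^m = 0.72^1.089 = 0.6993.
Surface direct beam = 1360 × 0.9180 × 0.6993 = 873.06 W/m².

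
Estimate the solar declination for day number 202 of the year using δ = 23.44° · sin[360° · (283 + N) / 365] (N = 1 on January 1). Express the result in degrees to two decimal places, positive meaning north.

+20.63°

360 × (283 + 202) / 365 = 478.356°; sin(478.356°) = 0.8800.
δ = 23.44 × 0.8800 = 20.627° ≈ +20.63°.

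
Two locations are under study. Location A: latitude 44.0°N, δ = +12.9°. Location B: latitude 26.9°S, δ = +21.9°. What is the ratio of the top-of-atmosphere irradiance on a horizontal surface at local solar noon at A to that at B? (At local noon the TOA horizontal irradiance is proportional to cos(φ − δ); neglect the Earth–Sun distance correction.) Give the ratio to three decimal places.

A: cos θ_z = cos(44.0° − (12.9°)) = 0.8563.
B: cos θ_z = cos(-26.9° − (21.9°)) = 0.6587.
Ratio A/B = 0.8563 / 0.6587 = 1.3000.

1.300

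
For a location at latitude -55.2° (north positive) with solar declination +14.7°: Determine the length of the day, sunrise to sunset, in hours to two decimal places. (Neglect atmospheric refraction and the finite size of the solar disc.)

−tan φ tan δ = −(-1.4388)(0.2623) = 0.3774; H_s = arccos(0.3774) = 67.83°.
Day length = 2 H_s / 15° h⁻¹ = 135.66° / 15 = 9.044 h.

9.04 hours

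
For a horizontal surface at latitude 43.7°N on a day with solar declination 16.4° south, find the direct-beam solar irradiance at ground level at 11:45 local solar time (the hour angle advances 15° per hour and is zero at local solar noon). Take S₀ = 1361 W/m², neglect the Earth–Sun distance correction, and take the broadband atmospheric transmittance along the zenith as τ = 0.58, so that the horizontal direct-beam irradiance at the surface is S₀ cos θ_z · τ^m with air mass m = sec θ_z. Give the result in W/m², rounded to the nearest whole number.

226 W/m²

Hour angle H = 15° × (11.75 − 12) = -3.75°.
cos θ_z = sin φ sin δ + cos φ cos δ cos H = (0.6909)(-0.2823) + (0.7230)(0.9593)(0.9979) = 0.4971.
Air mass m = 1/cos θ_z = 1/0.4971 = 2.012; τ^m = 0.58^2.012 = 0.3342.
Surface direct beam = 1361 × 0.4971 × 0.3342 = 226.10 W/m².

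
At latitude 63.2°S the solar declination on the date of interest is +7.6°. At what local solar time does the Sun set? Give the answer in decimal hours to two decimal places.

16.98 h

−tan φ tan δ = −(-1.9797)(0.1334) = 0.2641; H_s = arccos(0.2641) = 74.69°.
Sunset is at 12 + H_s/15 = 12 + 4.979 = 16.979 h local solar time.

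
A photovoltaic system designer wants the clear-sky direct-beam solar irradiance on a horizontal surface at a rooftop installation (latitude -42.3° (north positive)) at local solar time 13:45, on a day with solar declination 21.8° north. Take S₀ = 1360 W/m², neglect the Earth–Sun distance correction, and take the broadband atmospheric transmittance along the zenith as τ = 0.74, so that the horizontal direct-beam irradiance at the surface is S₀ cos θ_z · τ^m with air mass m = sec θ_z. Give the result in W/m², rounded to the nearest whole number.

219 W/m²

Hour angle H = 15° × (13.75 − 12) = 26.25°.
With φ = -42.3°, δ = 21.8°, H = 26.25°: sin φ sin δ = -0.2499, cos φ cos δ cos H = 0.6159, so cos θ_z = 0.3660.
Air mass m = 1/cos θ_z = 1/0.3660 = 2.732; τ^m = 0.74^2.732 = 0.4393.
Surface direct beam = 1360 × 0.3660 × 0.4393 = 218.67 W/m².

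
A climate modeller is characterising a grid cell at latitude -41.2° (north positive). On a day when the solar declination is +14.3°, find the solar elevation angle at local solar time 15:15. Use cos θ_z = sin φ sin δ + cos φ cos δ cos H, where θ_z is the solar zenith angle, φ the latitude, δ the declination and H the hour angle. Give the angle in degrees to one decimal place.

Hour angle H = 15° × (15.25 − 12) = 48.75°.
cos θ_z = sin(-41.2°) sin(14.3°) + cos(-41.2°) cos(14.3°) cos(48.75°) = -0.1627 + 0.4807 = 0.3180.
θ_z = arccos(0.3180) = 71.46°, so the elevation is 90° − 71.46° = 18.54°.

18.5°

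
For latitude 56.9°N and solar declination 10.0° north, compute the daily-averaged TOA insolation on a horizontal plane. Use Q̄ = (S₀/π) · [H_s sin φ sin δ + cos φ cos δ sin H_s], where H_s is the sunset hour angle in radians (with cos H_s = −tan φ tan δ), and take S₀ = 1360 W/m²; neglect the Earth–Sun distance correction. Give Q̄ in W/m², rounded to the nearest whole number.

cos H_s = −tan(56.9°) · tan(10.0°) = -0.2705, so H_s = arccos(-0.2705) = 105.69°. In radians, H_s = 1.8446.
H_s sin φ sin δ = 1.8446 × 0.8377 × 0.1736 = 0.2683.
cos φ cos δ sin H_s = 0.5461 × 0.9848 × 0.9627 = 0.5177.
Q̄ = (1360/π) × (0.2683 + 0.5177) = 432.90 × 0.7860 = 340.26 W/m².

340 W/m²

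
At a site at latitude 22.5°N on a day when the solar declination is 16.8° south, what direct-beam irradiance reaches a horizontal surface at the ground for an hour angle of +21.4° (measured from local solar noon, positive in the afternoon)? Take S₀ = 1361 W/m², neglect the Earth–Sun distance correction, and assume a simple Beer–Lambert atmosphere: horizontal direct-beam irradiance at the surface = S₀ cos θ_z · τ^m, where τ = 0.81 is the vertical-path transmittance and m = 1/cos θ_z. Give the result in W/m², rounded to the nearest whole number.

With φ = 22.5°, δ = -16.8°, H = 21.40°: sin φ sin δ = -0.1106, cos φ cos δ cos H = 0.8235, so cos θ_z = 0.7129.
Air mass m = 1/cos θ_z = 1/0.7129 = 1.403; τ^m = 0.81^1.403 = 0.7441.
Surface direct beam = 1361 × 0.7129 × 0.7441 = 721.97 W/m².

722 W/m²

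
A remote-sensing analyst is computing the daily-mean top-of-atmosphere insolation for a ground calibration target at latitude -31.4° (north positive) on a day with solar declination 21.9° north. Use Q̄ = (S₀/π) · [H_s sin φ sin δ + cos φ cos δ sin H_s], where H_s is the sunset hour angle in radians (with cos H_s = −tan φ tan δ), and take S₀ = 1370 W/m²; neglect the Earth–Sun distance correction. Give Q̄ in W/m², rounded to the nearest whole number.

−tan φ tan δ = −(-0.6104)(0.4020) = 0.2454; H_s = arccos(0.2454) = 75.79°. In radians, H_s = 1.3228.
H_s sin φ sin δ = 1.3228 × -0.5210 × 0.3730 = -0.2571.
cos φ cos δ sin H_s = 0.8536 × 0.9278 × 0.9694 = 0.7677.
Q̄ = (1370/π) × (-0.2571 + 0.7677) = 436.08 × 0.5106 = 222.66 W/m².

223 W/m²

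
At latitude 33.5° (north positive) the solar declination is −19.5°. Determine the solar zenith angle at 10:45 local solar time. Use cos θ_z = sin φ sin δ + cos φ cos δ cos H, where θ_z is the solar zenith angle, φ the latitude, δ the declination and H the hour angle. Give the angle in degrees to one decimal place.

55.9°

Hour angle H = 15° × (10.75 − 12) = -18.75°.
cos θ_z = sin(33.5°) sin(-19.5°) + cos(33.5°) cos(-19.5°) cos(-18.75°) = -0.1842 + 0.7443 = 0.5601.
θ_z = arccos(0.5601) = 55.94°.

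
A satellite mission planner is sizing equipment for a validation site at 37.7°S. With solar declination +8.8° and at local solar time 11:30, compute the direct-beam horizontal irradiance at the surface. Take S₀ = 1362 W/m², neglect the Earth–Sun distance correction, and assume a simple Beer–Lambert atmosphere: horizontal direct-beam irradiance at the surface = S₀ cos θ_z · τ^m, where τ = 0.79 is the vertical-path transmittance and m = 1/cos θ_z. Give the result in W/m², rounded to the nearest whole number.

Hour angle H = 15° × (11.5 − 12) = -7.50°.
cos θ_z = sin(-37.7°) sin(8.8°) + cos(-37.7°) cos(8.8°) cos(-7.50°) = -0.0936 + 0.7752 = 0.6816.
Air mass m = 1/cos θ_z = 1/0.6816 = 1.467; τ^m = 0.79^1.467 = 0.7077.
Surface direct beam = 1362 × 0.6816 × 0.7077 = 656.99 W/m².

657 W/m²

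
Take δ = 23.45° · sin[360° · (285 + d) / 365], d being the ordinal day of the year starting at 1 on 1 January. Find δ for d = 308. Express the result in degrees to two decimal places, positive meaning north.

360 × (285 + 308) / 365 = 584.877°; sin(584.877°) = -0.7056.
δ = 23.45 × -0.7056 = -16.546° ≈ -16.55°.

-16.55°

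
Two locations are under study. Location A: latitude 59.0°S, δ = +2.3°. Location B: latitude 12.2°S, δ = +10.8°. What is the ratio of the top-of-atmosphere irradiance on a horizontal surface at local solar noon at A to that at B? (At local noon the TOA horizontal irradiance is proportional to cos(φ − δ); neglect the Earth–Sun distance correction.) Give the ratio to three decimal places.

A: cos θ_z = cos(-59.0° − (2.3°)) = 0.4802.
B: cos θ_z = cos(-12.2° − (10.8°)) = 0.9205.
Ratio A/B = 0.4802 / 0.9205 = 0.5217.

0.522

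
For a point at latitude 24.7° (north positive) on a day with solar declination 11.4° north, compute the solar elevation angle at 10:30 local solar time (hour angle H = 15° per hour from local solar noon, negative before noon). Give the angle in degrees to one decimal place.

Hour angle H = 15° × (10.5 − 12) = -22.50°.
cos θ_z = sin φ sin δ + cos φ cos δ cos H = (0.4179)(0.1977) + (0.9085)(0.9803)(0.9239) = 0.9054.
θ_z = arccos(0.9054) = 25.12°, so the elevation is 90° − 25.12° = 64.88°.

64.9°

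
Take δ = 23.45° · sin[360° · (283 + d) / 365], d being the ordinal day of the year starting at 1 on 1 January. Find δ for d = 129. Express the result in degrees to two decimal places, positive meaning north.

360 × (283 + 129) / 365 = 406.356°; sin(406.356°) = 0.7236.
δ = 23.45 × 0.7236 = 16.968° ≈ +16.97°.

+16.97°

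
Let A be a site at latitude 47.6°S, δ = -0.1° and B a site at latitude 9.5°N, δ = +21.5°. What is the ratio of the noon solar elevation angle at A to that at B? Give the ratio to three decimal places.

0.545

A: 90° − |-47.6 − (-0.1)| = 42.50°.
B: 90° − |9.5 − (21.5)| = 78.00°.
Ratio A/B = 42.5000 / 78.0000 = 0.5449.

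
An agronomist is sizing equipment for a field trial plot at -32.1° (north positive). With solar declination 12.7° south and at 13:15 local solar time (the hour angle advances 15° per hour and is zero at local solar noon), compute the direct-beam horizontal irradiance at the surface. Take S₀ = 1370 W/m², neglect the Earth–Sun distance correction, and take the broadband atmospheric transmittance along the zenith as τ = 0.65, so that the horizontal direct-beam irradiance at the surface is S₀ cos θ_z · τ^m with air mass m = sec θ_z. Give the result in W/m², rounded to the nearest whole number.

Hour angle H = 15° × (13.25 − 12) = 18.75°.
With φ = -32.1°, δ = -12.7°, H = 18.75°: sin φ sin δ = 0.1168, cos φ cos δ cos H = 0.7825, so cos θ_z = 0.8993.
Air mass m = 1/cos θ_z = 1/0.8993 = 1.112; τ^m = 0.65^1.112 = 0.6194.
Surface direct beam = 1370 × 0.8993 × 0.6194 = 763.13 W/m².

763 W/m²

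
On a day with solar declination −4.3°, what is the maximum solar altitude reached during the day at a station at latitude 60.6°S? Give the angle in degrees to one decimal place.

At local solar noon the hour angle is zero, so the elevation is 90° − |φ − δ| = 90° − |-60.6° − (-4.3°)| = 90° − 56.3° = 33.7°.

33.7°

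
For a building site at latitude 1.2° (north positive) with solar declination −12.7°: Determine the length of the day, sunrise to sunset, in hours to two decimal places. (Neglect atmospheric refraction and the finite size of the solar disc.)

11.96 hours

cos H_s = −tan(1.2°) · tan(-12.7°) = 0.0047, so H_s = arccos(0.0047) = 89.73°.
Day length = 2 H_s / 15° h⁻¹ = 179.46° / 15 = 11.964 h.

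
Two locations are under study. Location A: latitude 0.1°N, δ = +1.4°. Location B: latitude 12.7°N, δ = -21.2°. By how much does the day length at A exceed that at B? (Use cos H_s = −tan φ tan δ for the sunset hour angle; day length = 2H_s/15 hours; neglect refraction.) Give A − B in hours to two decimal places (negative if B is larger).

+0.67 h

A: H_s = arccos(−tan 0.1° · tan 1.4°) = 90.00°, so 2H_s/15 = 12.0000 h.
B: H_s = arccos(−tan 12.7° · tan -21.2°) = 84.99°, so 2H_s/15 = 11.3320 h.
A − B = 12.0000 − 11.3320 = 0.6680 h.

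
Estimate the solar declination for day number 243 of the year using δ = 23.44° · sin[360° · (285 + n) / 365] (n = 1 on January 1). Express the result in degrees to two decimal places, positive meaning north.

360 × (285 + 243) / 365 = 520.767°; sin(520.767°) = 0.3294.
δ = 23.44 × 0.3294 = 7.721° ≈ +7.72°.

+7.72°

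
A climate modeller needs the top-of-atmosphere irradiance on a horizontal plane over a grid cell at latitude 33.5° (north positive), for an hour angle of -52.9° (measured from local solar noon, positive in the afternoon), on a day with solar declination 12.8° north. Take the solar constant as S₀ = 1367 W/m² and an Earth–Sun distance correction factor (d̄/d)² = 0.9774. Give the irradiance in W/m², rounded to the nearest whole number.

With φ = 33.5°, δ = 12.8°, H = -52.90°: sin φ sin δ = 0.1223, cos φ cos δ cos H = 0.4905, so cos θ_z = 0.6128.
Top-of-atmosphere irradiance = S₀ (d̄/d)² cos θ_z = 1367 × 0.9774 × 0.6128 = 818.77 W/m².

819 W/m²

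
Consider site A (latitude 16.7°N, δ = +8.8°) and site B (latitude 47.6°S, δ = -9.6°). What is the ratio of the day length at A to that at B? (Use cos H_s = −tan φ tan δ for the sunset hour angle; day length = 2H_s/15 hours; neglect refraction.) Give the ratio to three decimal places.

A: H_s = arccos(−tan 16.7° · tan 8.8°) = 92.66°, so 2H_s/15 = 12.3547 h.
B: H_s = arccos(−tan -47.6° · tan -9.6°) = 100.67°, so 2H_s/15 = 13.4227 h.
Ratio A/B = 12.3547 / 13.4227 = 0.9204.

0.920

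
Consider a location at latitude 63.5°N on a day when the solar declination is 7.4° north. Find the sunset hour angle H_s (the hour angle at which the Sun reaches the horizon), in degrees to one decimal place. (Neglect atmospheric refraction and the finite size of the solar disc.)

−tan φ tan δ = −(2.0057)(0.1299) = -0.2605; H_s = arccos(-0.2605) = 105.10°.

105.1°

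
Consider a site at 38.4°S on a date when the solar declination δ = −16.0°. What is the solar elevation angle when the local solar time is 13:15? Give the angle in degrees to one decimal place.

Hour angle H = 15° × (13.25 − 12) = 18.75°.
cos θ_z = sin(-38.4°) sin(-16.0°) + cos(-38.4°) cos(-16.0°) cos(18.75°) = 0.1712 + 0.7134 = 0.8846.
θ_z = arccos(0.8846) = 27.80°, so the elevation is 90° − 27.80° = 62.20°.

62.2°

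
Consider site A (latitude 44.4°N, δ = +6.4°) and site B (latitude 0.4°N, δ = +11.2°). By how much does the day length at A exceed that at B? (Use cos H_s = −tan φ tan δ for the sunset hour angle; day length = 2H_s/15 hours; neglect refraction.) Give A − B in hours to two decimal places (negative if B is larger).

A: H_s = arccos(−tan 44.4° · tan 6.4°) = 96.31°, so 2H_s/15 = 12.8413 h.
B: H_s = arccos(−tan 0.4° · tan 11.2°) = 90.08°, so 2H_s/15 = 12.0107 h.
A − B = 12.8413 − 12.0107 = 0.8306 h.

+0.83 h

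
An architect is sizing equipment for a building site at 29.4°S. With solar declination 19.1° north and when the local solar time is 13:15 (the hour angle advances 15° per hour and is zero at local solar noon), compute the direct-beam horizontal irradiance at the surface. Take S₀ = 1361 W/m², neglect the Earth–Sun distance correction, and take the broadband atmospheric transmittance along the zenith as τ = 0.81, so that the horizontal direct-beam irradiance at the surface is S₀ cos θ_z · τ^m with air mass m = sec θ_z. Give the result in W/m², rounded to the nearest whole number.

Hour angle H = 15° × (13.25 − 12) = 18.75°.
cos θ_z = sin(-29.4°) sin(19.1°) + cos(-29.4°) cos(19.1°) cos(18.75°) = -0.1606 + 0.7796 = 0.6190.
Air mass m = 1/cos θ_z = 1/0.6190 = 1.616; τ^m = 0.81^1.616 = 0.7114.
Surface direct beam = 1361 × 0.6190 × 0.7114 = 599.33 W/m².

599 W/m²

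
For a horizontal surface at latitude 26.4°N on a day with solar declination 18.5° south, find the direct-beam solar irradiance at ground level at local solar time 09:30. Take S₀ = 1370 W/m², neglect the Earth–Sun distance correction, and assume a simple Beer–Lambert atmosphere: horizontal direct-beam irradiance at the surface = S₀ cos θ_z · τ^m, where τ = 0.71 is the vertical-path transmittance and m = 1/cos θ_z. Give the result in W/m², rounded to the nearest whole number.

Hour angle H = 15° × (9.5 − 12) = -37.50°.
cos θ_z = sin φ sin δ + cos φ cos δ cos H = (0.4446)(-0.3173) + (0.8957)(0.9483)(0.7934) = 0.5328.
Air mass m = 1/cos θ_z = 1/0.5328 = 1.877; τ^m = 0.71^1.877 = 0.5258.
Surface direct beam = 1370 × 0.5328 × 0.5258 = 383.80 W/m².

384 W/m²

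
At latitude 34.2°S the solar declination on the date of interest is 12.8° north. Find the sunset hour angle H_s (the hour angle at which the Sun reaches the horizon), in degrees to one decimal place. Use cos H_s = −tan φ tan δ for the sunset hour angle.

81.1°

The sunset hour angle satisfies cos H_s = −tan φ tan δ = 0.1544, giving H_s = 81.12°.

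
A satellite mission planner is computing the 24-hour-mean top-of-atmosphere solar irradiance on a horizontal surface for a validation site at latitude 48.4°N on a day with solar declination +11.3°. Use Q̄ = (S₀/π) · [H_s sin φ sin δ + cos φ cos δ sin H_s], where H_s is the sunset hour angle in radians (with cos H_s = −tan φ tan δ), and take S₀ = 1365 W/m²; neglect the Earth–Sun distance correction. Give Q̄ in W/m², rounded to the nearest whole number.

390 W/m²

The sunset hour angle satisfies cos H_s = −tan φ tan δ = -0.2251, giving H_s = 103.01°. In radians, H_s = 1.7979.
H_s sin φ sin δ = 1.7979 × 0.7478 × 0.1959 = 0.2634.
cos φ cos δ sin H_s = 0.6639 × 0.9806 × 0.9743 = 0.6343.
Q̄ = (1365/π) × (0.2634 + 0.6343) = 434.49 × 0.8977 = 390.04 W/m².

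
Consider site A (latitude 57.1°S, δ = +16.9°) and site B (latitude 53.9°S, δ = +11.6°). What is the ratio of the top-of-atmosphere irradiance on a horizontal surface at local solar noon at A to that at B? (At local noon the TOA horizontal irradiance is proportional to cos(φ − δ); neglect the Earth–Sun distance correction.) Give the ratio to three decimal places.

0.665

A: cos θ_z = cos(-57.1° − (16.9°)) = 0.2756.
B: cos θ_z = cos(-53.9° − (11.6°)) = 0.4147.
Ratio A/B = 0.2756 / 0.4147 = 0.6646.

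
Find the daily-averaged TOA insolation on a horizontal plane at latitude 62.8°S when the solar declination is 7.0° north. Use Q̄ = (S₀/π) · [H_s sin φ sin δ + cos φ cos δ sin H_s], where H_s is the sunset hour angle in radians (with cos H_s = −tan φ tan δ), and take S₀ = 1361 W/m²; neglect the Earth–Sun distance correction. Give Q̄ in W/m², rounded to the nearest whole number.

128 W/m²

cos H_s = −tan(-62.8°) · tan(7.0°) = 0.2389, so H_s = arccos(0.2389) = 76.18°. In radians, H_s = 1.3296.
H_s sin φ sin δ = 1.3296 × -0.8894 × 0.1219 = -0.1442.
cos φ cos δ sin H_s = 0.4571 × 0.9925 × 0.9711 = 0.4406.
Q̄ = (1361/π) × (-0.1442 + 0.4406) = 433.22 × 0.2964 = 128.41 W/m².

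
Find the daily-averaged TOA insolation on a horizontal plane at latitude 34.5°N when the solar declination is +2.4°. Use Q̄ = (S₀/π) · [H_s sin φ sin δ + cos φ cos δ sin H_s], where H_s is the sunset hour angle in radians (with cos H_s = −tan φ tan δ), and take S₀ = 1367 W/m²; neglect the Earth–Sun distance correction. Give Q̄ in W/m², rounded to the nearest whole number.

375 W/m²

cos H_s = −tan(34.5°) · tan(2.4°) = -0.0288, so H_s = arccos(-0.0288) = 91.65°. In radians, H_s = 1.5996.
H_s sin φ sin δ = 1.5996 × 0.5664 × 0.0419 = 0.0380.
cos φ cos δ sin H_s = 0.8241 × 0.9991 × 0.9996 = 0.8230.
Q̄ = (1367/π) × (0.0380 + 0.8230) = 435.13 × 0.8610 = 374.65 W/m².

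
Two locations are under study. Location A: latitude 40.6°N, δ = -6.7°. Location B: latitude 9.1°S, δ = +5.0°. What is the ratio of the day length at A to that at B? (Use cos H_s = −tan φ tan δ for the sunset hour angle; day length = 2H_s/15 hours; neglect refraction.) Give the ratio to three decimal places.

0.944

A: H_s = arccos(−tan 40.6° · tan -6.7°) = 84.22°, so 2H_s/15 = 11.2293 h.
B: H_s = arccos(−tan -9.1° · tan 5.0°) = 89.20°, so 2H_s/15 = 11.8933 h.
Ratio A/B = 11.2293 / 11.8933 = 0.9442.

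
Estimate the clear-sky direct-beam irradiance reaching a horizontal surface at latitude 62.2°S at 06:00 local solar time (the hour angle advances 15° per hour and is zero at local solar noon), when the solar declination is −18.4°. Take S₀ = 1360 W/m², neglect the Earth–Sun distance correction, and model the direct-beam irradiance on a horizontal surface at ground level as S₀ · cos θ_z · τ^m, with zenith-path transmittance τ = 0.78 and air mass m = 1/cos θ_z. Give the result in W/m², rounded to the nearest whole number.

156 W/m²

Hour angle H = 15° × (6 − 12) = -90.00°.
cos θ_z = sin φ sin δ + cos φ cos δ cos H = (-0.8846)(-0.3156) + (0.4664)(0.9489)(0.0000) = 0.2792.
Air mass m = 1/cos θ_z = 1/0.2792 = 3.582; τ^m = 0.78^3.582 = 0.4107.
Surface direct beam = 1360 × 0.2792 × 0.4107 = 155.95 W/m².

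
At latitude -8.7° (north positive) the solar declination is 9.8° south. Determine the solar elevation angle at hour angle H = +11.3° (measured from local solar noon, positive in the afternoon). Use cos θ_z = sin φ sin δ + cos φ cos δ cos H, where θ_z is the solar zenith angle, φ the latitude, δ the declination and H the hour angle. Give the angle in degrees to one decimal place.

With φ = -8.7°, δ = -9.8°, H = 11.30°: sin φ sin δ = 0.0257, cos φ cos δ cos H = 0.9552, so cos θ_z = 0.9809.
θ_z = arccos(0.9809) = 11.22°, so the elevation is 90° − 11.22° = 78.78°.

78.8°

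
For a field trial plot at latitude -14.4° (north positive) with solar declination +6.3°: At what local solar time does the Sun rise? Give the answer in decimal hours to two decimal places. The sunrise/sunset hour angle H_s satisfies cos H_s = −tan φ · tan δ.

6.11 h

The sunset hour angle satisfies cos H_s = −tan φ tan δ = 0.0283, giving H_s = 88.38°.
Sunrise is at 12 − H_s/15 = 12 − 5.892 = 6.108 h local solar time.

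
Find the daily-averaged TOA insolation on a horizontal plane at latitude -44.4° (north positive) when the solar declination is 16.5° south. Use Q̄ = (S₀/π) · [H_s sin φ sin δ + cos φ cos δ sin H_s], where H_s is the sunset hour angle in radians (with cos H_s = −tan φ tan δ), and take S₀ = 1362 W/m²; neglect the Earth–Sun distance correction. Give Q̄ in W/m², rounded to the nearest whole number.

445 W/m²

−tan φ tan δ = −(-0.9793)(-0.2962) = -0.2901; H_s = arccos(-0.2901) = 106.86°. In radians, H_s = 1.8651.
H_s sin φ sin δ = 1.8651 × -0.6997 × -0.2840 = 0.3706.
cos φ cos δ sin H_s = 0.7145 × 0.9588 × 0.9570 = 0.6556.
Q̄ = (1362/π) × (0.3706 + 0.6556) = 433.54 × 1.0262 = 444.90 W/m².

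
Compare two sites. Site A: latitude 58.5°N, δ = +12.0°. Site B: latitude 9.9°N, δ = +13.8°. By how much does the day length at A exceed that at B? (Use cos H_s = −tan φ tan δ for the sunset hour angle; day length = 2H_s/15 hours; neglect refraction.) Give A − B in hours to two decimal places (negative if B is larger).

+2.38 h

A: H_s = arccos(−tan 58.5° · tan 12.0°) = 110.30°, so 2H_s/15 = 14.7067 h.
B: H_s = arccos(−tan 9.9° · tan 13.8°) = 92.46°, so 2H_s/15 = 12.3280 h.
A − B = 14.7067 − 12.3280 = 2.3787 h.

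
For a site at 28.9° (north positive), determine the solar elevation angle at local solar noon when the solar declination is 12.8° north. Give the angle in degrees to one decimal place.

At local solar noon the hour angle is zero, so the elevation is 90° − |φ − δ| = 90° − |28.9° − (12.8°)| = 90° − 16.1° = 73.9°.

73.9°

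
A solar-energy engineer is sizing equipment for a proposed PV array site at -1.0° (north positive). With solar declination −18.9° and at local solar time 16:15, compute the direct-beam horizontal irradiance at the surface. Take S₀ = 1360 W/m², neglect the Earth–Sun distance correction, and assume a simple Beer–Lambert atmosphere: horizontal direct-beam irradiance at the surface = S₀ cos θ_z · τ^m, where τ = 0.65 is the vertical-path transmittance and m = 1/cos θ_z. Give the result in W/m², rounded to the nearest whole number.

209 W/m²

Hour angle H = 15° × (16.25 − 12) = 63.75°.
With φ = -1.0°, δ = -18.9°, H = 63.75°: sin φ sin δ = 0.0057, cos φ cos δ cos H = 0.4184, so cos θ_z = 0.4241.
Air mass m = 1/cos θ_z = 1/0.4241 = 2.358; τ^m = 0.65^2.358 = 0.3621.
Surface direct beam = 1360 × 0.4241 × 0.3621 = 208.85 W/m².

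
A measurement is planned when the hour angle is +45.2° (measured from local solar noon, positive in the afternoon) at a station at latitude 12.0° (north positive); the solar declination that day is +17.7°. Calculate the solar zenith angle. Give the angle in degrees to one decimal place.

cos θ_z = sin(12.0°) sin(17.7°) + cos(12.0°) cos(17.7°) cos(45.20°) = 0.0632 + 0.6566 = 0.7198.
θ_z = arccos(0.7198) = 43.96°.

44.0°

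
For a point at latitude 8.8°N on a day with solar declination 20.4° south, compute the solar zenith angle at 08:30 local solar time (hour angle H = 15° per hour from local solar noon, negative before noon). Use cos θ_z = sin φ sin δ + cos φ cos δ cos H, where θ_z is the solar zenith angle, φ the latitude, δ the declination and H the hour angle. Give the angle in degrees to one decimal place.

Hour angle H = 15° × (8.5 − 12) = -52.50°.
With φ = 8.8°, δ = -20.4°, H = -52.50°: sin φ sin δ = -0.0533, cos φ cos δ cos H = 0.5639, so cos θ_z = 0.5106.
θ_z = arccos(0.5106) = 59.30°.

59.3°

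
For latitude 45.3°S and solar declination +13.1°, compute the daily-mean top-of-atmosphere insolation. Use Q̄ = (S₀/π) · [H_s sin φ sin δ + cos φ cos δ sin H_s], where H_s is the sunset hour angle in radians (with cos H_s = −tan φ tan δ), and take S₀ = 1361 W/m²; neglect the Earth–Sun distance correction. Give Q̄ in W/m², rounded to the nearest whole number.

The sunset hour angle satisfies cos H_s = −tan φ tan δ = 0.2352, giving H_s = 76.40°. In radians, H_s = 1.3334.
H_s sin φ sin δ = 1.3334 × -0.7108 × 0.2267 = -0.2149.
cos φ cos δ sin H_s = 0.7034 × 0.9740 × 0.9720 = 0.6659.
Q̄ = (1361/π) × (-0.2149 + 0.6659) = 433.22 × 0.4510 = 195.38 W/m².

195 W/m²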